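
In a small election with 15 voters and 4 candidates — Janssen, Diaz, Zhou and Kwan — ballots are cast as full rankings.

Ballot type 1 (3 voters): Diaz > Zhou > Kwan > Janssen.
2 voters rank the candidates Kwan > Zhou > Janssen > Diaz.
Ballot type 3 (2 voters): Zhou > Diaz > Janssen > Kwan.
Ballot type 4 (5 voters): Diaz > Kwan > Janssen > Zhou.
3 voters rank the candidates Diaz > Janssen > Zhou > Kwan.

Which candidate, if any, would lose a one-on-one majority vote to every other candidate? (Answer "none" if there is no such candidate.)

none

Pairwise majorities:
Janssen vs Diaz: Diaz, 13–2.
Janssen vs Zhou: Janssen wins 8–7.
Janssen vs Kwan: 2+3 = 5 for Janssen, 10 for Kwan — Kwan by 10–5.
Diaz vs Zhou: 11 to 4, Diaz.
Diaz vs Kwan: Diaz, 13–2.
Zhou vs Kwan: Zhou is ranked higher on 3+2+3 = 8 ballots, Kwan on 7. Zhou wins 8–7.
Each candidate has at least one pairwise win (Janssen beats Zhou; Diaz beats Janssen; Zhou beats Kwan; Kwan beats Janssen) — no Condorcet loser.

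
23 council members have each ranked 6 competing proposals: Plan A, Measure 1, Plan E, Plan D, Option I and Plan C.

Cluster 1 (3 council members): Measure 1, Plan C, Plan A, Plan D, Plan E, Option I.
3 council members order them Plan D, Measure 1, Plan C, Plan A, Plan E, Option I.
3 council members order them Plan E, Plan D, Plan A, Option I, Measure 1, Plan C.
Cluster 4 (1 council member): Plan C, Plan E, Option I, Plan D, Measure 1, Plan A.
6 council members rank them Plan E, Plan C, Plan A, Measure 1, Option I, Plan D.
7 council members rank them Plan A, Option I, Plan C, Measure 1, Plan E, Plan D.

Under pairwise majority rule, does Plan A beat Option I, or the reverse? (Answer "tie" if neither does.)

Plan A

Ballots ranking Plan A above Option I: 3 + 3 + 3 + 6 + 7 = 22.
Ballots ranking Option I above Plan A: 23 − 22 = 1.
Plan A wins the head-to-head 22–1.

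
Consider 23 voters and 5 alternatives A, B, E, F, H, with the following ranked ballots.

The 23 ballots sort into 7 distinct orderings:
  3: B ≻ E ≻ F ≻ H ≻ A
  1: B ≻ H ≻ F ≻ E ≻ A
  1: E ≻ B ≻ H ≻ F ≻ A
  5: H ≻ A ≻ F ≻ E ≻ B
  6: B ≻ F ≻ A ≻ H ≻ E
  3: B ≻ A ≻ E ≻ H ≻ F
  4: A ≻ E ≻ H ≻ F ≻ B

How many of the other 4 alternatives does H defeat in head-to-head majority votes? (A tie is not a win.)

H against each rival (23 voters):
H vs A: 10 to 13, A.
H vs B: 5+4 = 9 for H, 14 for B — B by 14–9.
H vs E: 12 to 11, H.
H–F: H 14–9.
H beats E, F; loses to A, B — 2 pairwise wins.

2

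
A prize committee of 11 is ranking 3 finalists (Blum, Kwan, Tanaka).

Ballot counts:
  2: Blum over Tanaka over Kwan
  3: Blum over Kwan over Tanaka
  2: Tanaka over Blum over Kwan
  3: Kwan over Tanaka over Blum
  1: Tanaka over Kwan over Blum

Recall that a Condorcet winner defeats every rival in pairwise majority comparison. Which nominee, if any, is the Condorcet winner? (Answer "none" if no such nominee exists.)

Head-to-head results (11 jurors):
Blum vs Kwan: 2+3+2 = 7 for Blum, 4 for Kwan — Blum by 7–4.
Blum vs Tanaka: 2+3 = 5 for Blum, 6 for Tanaka — Tanaka by 6–5.
Kwan vs Tanaka: 6 to 5, Kwan.
Each nominee drops at least one matchup (Blum loses to Tanaka; Kwan loses to Blum; Tanaka loses to Kwan); the cycle Blum beats Kwan beats Tanaka beats Blum rules out a Condorcet winner.

none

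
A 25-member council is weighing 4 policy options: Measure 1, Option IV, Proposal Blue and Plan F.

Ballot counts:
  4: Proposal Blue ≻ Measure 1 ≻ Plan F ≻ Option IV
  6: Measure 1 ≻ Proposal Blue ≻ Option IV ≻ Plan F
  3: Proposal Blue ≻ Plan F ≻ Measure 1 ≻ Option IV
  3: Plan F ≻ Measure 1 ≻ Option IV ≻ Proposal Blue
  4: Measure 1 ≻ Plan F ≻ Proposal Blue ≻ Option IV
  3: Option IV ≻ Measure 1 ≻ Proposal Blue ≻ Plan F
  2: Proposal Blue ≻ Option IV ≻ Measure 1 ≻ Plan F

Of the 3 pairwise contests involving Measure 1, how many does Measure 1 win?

Measure 1 against each rival (25 council members):
Measure 1 vs Option IV: Measure 1 is ranked higher on 4+6+3+3+4 = 20 ballots, Option IV on 5. Measure 1 wins 20–5.
Measure 1–Proposal Blue: Measure 1 16–9.
Measure 1–Plan F: Measure 1 19–6.
Measure 1 beats Option IV, Proposal Blue, Plan F — 3 pairwise wins.

3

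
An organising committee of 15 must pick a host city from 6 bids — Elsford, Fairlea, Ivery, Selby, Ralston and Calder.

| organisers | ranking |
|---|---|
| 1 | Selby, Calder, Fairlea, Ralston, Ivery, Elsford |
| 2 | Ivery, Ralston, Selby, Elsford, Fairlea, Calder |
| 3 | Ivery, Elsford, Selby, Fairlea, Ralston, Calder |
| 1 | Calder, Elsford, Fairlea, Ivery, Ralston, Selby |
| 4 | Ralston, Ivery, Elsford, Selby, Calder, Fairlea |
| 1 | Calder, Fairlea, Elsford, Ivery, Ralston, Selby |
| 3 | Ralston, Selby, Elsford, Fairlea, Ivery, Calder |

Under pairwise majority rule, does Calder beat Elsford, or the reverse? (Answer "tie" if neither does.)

Elsford

Ballots ranking Calder above Elsford: 1 + 1 + 1 = 3.
Ballots ranking Elsford above Calder: 15 − 3 = 12.
Elsford wins the head-to-head 12–3.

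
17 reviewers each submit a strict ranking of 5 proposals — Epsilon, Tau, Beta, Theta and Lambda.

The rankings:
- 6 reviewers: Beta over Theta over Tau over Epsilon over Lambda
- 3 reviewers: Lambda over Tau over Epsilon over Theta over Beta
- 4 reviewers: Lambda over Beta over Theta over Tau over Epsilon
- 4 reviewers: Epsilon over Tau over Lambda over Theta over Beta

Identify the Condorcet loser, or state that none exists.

none

Pairwise majorities:
Epsilon vs Tau: Tau, 13–4.
Epsilon vs Beta: Beta wins 10–7.
Epsilon vs Theta: Theta wins 10–7.
Epsilon vs Lambda: Epsilon, 10–7.
Tau vs Beta: Beta, 10–7.
Tau vs Theta: Tau preferred on 3+4 = 7 ballots; Theta wins 10–7.
Tau vs Lambda: 6+4 = 10 for Tau, 7 for Lambda — Tau by 10–7.
Beta–Theta: Beta 10–7.
Beta vs Lambda: Lambda, 11–6.
Theta vs Lambda: Lambda, 11–6.
Each project has at least one pairwise win (Epsilon beats Lambda; Tau beats Epsilon; Beta beats Epsilon; Theta beats Epsilon; Lambda beats Beta) — no Condorcet loser.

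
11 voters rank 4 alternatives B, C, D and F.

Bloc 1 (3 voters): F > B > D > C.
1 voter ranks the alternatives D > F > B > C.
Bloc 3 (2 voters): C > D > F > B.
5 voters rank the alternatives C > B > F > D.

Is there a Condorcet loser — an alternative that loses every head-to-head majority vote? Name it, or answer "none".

Head-to-head results (11 voters):
B vs C: 3+1 = 4 for B, 7 for C — C by 7–4.
B vs D: B preferred on 3+5 = 8 ballots; B wins 8–3.
B vs F: 5 for B, 6 for F — F by 6–5.
C vs D: 2+5 = 7 for C, 4 for D — C by 7–4.
C vs F: C preferred on 2+5 = 7 ballots; C wins 7–4.
D vs F: 3 to 8, F.
Only D has no wins; D is the Condorcet loser.

D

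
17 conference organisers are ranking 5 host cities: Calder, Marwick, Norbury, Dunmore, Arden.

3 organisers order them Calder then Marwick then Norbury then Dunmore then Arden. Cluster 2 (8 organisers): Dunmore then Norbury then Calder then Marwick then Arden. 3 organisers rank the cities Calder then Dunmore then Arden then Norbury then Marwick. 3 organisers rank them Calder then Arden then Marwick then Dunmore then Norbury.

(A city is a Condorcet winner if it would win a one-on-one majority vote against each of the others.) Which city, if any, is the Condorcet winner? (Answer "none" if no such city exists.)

Head-to-head results (17 organisers):
Calder vs Marwick: Calder is ranked higher on 3+8+3+3 = 17 ballots, Marwick on 0. Calder wins 17–0.
Calder vs Norbury: Calder is ranked higher on 3+3+3 = 9 ballots, Norbury on 8. Calder wins 9–8.
Calder vs Dunmore: 9 to 8, Calder.
Calder vs Arden: 17 to 0, Calder.
Marwick vs Norbury: 6 to 11, Norbury.
Marwick vs Dunmore: 6 to 11, Dunmore.
Marwick vs Arden: 11 to 6, Marwick.
Norbury vs Dunmore: Norbury is ranked higher on 3 ballots, Dunmore on 14. Dunmore wins 14–3.
Norbury vs Arden: 3+8 = 11 for Norbury, 6 for Arden — Norbury by 11–6.
Dunmore vs Arden: 14 to 3, Dunmore.
Only Calder has no losses; Calder is the Condorcet winner.

Calder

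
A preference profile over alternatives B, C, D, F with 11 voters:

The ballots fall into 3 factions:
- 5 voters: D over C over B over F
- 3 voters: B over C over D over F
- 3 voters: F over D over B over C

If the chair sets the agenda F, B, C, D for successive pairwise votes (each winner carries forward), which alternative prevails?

D

Round 1: F vs B — 3–8, B advances.
Round 2: B vs C — 6–5, B advances.
Round 3: B vs D — 3–8, D advances.
The agenda winner is D.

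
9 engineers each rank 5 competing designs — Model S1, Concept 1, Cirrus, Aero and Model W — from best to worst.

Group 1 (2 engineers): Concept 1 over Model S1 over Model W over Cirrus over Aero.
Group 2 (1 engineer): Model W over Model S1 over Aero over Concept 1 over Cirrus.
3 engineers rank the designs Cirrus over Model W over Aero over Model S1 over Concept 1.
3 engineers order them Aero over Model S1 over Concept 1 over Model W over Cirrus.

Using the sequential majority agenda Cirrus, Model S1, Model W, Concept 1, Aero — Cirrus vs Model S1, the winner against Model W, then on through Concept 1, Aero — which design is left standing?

Aero

Round 1: Cirrus vs Model S1 — 3–6, Model S1 advances.
Round 2: Model S1 vs Model W — 5–4, Model S1 advances.
Round 3: Model S1 vs Concept 1 — 7–2, Model S1 advances.
Round 4: Model S1 vs Aero — 3–6, Aero advances.
The agenda winner is Aero.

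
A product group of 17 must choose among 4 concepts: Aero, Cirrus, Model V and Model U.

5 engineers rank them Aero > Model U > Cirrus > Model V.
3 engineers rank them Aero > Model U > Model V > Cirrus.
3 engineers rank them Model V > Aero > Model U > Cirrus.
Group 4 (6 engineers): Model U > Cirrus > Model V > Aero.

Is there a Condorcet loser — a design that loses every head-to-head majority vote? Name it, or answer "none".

none

Head-to-head results (17 engineers):
Aero vs Cirrus: 5+3+3 = 11 for Aero, 6 for Cirrus — Aero by 11–6.
Aero vs Model V: 5+3 = 8 for Aero, 9 for Model V — Model V by 9–8.
Aero vs Model U: Aero preferred on 5+3+3 = 11 ballots; Aero wins 11–6.
Cirrus–Model V: Cirrus 11–6.
Cirrus vs Model U: 0 to 17, Model U.
Model V vs Model U: Model V preferred on 3 ballots; Model U wins 14–3.
No design is winless: Aero beats Cirrus; Cirrus beats Model V; Model V beats Aero; Model U beats Cirrus. There is no Condorcet loser.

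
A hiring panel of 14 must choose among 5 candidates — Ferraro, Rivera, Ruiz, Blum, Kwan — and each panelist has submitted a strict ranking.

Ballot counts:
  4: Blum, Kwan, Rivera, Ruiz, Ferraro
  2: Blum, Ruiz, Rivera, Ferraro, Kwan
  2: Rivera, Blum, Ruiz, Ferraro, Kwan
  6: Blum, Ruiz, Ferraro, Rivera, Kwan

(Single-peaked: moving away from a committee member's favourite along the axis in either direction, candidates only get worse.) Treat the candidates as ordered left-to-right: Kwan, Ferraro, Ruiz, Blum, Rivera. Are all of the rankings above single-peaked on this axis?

Axis positions: Kwan=1, Ferraro=2, Ruiz=3, Blum=4, Rivera=5.
Cluster 1: ranking walks positions 4-1-5-3-2; Kwan is ranked above Ruiz even though Ruiz lies between Kwan and the peak Blum on the axis — preferences dip and rise again. Not single-peaked.
Cluster 2 (peak Blum at position 4): ranking walks positions 4-3-5-2-1, expanding outward from the peak — single-peaked.
Cluster 3 (peak Rivera at position 5): ranking walks positions 5-4-3-2-1, expanding outward from the peak — single-peaked.
Cluster 4 (peak Blum at position 4): ranking walks positions 4-3-2-5-1, expanding outward from the peak — single-peaked.
Cluster 1 violates single-peakedness, so the profile is not single-peaked on this axis.

no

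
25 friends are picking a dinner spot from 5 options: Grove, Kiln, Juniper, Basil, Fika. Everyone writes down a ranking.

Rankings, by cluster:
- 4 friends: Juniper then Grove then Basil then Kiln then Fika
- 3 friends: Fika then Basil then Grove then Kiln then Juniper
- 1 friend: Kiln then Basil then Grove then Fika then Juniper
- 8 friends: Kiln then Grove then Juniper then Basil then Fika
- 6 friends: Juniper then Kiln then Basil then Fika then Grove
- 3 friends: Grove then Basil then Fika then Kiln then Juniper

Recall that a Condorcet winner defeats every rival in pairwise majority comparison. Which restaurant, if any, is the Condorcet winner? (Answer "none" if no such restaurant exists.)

Kiln

Pairwise majorities:
Grove vs Kiln: Kiln, 15–10.
Grove–Juniper: Grove 15–10.
Grove–Basil: Grove 15–10.
Grove vs Fika: Grove, 16–9.
Kiln–Juniper: Kiln 15–10.
Kiln vs Basil: Kiln, 15–10.
Kiln vs Fika: Kiln, 19–6.
Juniper–Basil: Juniper 18–7.
Juniper vs Fika: Juniper wins 18–7.
Basil vs Fika: Basil, 22–3.
Only Kiln has no losses; Kiln is the Condorcet winner.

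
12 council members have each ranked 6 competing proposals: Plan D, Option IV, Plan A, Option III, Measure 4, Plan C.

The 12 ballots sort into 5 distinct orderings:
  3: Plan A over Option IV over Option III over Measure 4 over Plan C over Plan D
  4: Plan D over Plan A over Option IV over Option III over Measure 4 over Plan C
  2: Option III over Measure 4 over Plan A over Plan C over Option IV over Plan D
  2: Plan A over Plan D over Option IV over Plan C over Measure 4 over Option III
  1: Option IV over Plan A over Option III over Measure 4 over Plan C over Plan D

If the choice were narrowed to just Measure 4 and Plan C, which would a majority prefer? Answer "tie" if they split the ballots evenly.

Measure 4

Ballots ranking Measure 4 above Plan C: 3 + 4 + 2 + 1 = 10.
Ballots ranking Plan C above Measure 4: 12 − 10 = 2.
Measure 4 wins the head-to-head 10–2.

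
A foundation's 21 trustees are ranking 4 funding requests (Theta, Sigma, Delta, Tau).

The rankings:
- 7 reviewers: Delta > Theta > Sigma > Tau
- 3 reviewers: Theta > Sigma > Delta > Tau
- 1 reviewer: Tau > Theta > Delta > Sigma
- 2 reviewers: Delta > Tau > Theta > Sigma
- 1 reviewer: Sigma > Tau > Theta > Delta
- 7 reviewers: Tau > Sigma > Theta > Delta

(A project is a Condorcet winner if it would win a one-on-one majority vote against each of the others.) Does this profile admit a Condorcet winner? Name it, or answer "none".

Head-to-head results (21 reviewers):
Theta vs Sigma: Theta preferred on 7+3+1+2 = 13 ballots; Theta wins 13–8.
Theta vs Delta: Theta is ranked higher on 3+1+1+7 = 12 ballots, Delta on 9. Theta wins 12–9.
Theta vs Tau: 10 to 11, Tau.
Sigma vs Delta: Sigma is ranked higher on 3+1+7 = 11 ballots, Delta on 10. Sigma wins 11–10.
Sigma vs Tau: 7+3+1 = 11 for Sigma, 10 for Tau — Sigma by 11–10.
Delta vs Tau: 7+3+2 = 12 for Delta, 9 for Tau — Delta by 12–9.
No project is unbeaten: Theta loses to Tau; Sigma loses to Theta; Delta loses to Theta; Tau loses to Sigma. In particular Theta beats Sigma beats Tau beats Theta is a majority cycle — no Condorcet winner exists.

none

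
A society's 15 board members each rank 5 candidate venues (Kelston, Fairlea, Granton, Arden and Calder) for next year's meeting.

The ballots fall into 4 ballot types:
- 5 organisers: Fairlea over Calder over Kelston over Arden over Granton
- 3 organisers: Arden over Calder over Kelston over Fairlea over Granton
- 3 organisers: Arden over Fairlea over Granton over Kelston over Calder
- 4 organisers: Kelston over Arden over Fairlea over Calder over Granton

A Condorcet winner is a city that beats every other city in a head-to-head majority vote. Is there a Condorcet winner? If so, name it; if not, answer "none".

none

Pairwise majorities:
Kelston vs Fairlea: 3+4 = 7 for Kelston, 8 for Fairlea — Fairlea by 8–7.
Kelston vs Granton: Kelston preferred on 5+3+4 = 12 ballots; Kelston wins 12–3.
Kelston vs Arden: 9 to 6, Kelston.
Kelston vs Calder: Kelston preferred on 3+4 = 7 ballots; Calder wins 8–7.
Fairlea vs Granton: Fairlea is ranked higher on 5+3+3+4 = 15 ballots, Granton on 0. Fairlea wins 15–0.
Fairlea vs Arden: Fairlea is ranked higher on 5 ballots, Arden on 10. Arden wins 10–5.
Fairlea vs Calder: 5+3+4 = 12 for Fairlea, 3 for Calder — Fairlea by 12–3.
Granton vs Arden: 0 for Granton, 15 for Arden — Arden by 15–0.
Granton vs Calder: 3 to 12, Calder.
Arden vs Calder: Arden preferred on 3+3+4 = 10 ballots; Arden wins 10–5.
No city is unbeaten: Kelston loses to Fairlea; Fairlea loses to Arden; Granton loses to Kelston; Arden loses to Kelston; Calder loses to Fairlea. In particular Kelston → Arden → Fairlea → Kelston is a majority cycle — no Condorcet winner exists.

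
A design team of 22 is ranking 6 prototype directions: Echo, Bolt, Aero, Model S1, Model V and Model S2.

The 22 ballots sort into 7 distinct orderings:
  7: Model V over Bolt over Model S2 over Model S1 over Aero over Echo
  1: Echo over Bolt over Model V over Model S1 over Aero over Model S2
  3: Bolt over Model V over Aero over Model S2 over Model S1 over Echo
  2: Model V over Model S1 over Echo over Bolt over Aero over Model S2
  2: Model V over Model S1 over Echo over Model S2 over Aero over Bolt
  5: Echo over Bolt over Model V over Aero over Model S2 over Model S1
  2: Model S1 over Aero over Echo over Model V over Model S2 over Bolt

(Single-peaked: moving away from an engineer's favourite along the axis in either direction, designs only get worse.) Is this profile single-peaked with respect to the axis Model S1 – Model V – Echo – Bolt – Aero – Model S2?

Axis positions: Model S1=1, Model V=2, Echo=3, Bolt=4, Aero=5, Model S2=6.
Cluster 1: ranking walks positions 2-4-6-1-5-3; Bolt is ranked above Echo even though Echo lies between Bolt and the peak Model V on the axis — preferences dip and rise again. Not single-peaked.
Cluster 2 (peak Echo at position 3): ranking walks positions 3-4-2-1-5-6, expanding outward from the peak — single-peaked.
Cluster 3: ranking walks positions 4-2-5-6-1-3; Model V is ranked above Echo even though Echo lies between Model V and the peak Bolt on the axis — preferences dip and rise again. Not single-peaked.
Cluster 4 (peak Model V at position 2): ranking walks positions 2-1-3-4-5-6, expanding outward from the peak — single-peaked.
Cluster 5: ranking walks positions 2-1-3-6-5-4; Model S2 is ranked above Bolt even though Bolt lies between Model S2 and the peak Model V on the axis — preferences dip and rise again. Not single-peaked.
Cluster 6 (peak Echo at position 3): ranking walks positions 3-4-2-5-6-1, expanding outward from the peak — single-peaked.
Cluster 7: ranking walks positions 1-5-3-2-6-4; Aero is ranked above Model V even though Model V lies between Aero and the peak Model S1 on the axis — preferences dip and rise again. Not single-peaked.
Cluster 1 violates single-peakedness, so the profile is not single-peaked on this axis.

no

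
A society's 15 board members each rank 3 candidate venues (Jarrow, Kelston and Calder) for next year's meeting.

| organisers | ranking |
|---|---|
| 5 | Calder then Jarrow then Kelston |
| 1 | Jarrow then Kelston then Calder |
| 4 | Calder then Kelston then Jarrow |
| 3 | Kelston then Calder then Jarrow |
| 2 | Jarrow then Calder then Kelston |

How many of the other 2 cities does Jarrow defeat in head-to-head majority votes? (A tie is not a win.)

1

Jarrow against each rival (15 organisers):
Jarrow vs Kelston: Jarrow wins 8–7.
Jarrow vs Calder: Jarrow preferred on 1+2 = 3 ballots; Calder wins 12–3.
Jarrow beats Kelston; loses to Calder — 1 pairwise win.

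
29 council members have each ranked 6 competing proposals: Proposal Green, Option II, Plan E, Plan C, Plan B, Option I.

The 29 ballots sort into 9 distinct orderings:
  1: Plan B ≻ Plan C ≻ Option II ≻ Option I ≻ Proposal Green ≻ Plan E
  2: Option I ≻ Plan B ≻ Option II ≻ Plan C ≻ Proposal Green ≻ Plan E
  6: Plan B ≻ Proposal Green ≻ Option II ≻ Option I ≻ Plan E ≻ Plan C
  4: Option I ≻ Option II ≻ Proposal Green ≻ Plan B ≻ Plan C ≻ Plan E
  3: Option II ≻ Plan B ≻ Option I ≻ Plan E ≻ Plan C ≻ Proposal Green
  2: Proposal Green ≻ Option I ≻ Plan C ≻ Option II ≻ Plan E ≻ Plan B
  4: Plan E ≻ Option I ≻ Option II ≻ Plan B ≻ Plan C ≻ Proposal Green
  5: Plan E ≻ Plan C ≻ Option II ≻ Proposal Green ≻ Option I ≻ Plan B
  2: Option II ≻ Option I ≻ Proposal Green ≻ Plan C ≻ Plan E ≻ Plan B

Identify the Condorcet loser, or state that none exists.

Pairwise majorities:
Proposal Green–Option II: Option II 21–8.
Proposal Green vs Plan E: 1+2+6+4+2+2 = 17 for Proposal Green, 12 for Plan E — Proposal Green by 17–12.
Proposal Green–Plan C: Plan C 15–14.
Proposal Green vs Plan B: Plan B wins 16–13.
Proposal Green vs Option I: Proposal Green preferred on 6+2+5 = 13 ballots; Option I wins 16–13.
Option II–Plan E: Option II 20–9.
Option II vs Plan C: 21 to 8, Option II.
Option II vs Plan B: Option II is ranked higher on 4+3+2+4+5+2 = 20 ballots, Plan B on 9. Option II wins 20–9.
Option II vs Option I: Option II is ranked higher on 1+6+3+5+2 = 17 ballots, Option I on 12. Option II wins 17–12.
Plan E–Plan C: Plan E 18–11.
Plan E vs Plan B: 2+4+5+2 = 13 for Plan E, 16 for Plan B — Plan B by 16–13.
Plan E vs Option I: Option I wins 20–9.
Plan C vs Plan B: 2+5+2 = 9 for Plan C, 20 for Plan B — Plan B by 20–9.
Plan C vs Option I: 1+5 = 6 for Plan C, 23 for Option I — Option I by 23–6.
Plan B vs Option I: Plan B preferred on 1+6+3 = 10 ballots; Option I wins 19–10.
No option is winless: Proposal Green beats Plan E; Option II beats Proposal Green; Plan E beats Plan C; Plan C beats Proposal Green; Plan B beats Proposal Green; Option I beats Proposal Green. There is no Condorcet loser.

none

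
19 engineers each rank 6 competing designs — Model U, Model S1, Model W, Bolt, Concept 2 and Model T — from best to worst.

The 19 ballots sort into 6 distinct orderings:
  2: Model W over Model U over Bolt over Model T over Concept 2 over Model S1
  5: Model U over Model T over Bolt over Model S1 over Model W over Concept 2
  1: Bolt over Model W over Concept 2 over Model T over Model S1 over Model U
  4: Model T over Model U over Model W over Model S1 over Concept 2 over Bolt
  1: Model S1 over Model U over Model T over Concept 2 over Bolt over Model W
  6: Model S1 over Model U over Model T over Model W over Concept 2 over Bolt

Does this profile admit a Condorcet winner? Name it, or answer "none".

Pairwise majorities:
Model U vs Model S1: Model U wins 11–8.
Model U vs Model W: Model U, 16–3.
Model U vs Bolt: Model U preferred on 2+5+4+1+6 = 18 ballots; Model U wins 18–1.
Model U vs Concept 2: Model U wins 18–1.
Model U vs Model T: Model U preferred on 2+5+1+6 = 14 ballots; Model U wins 14–5.
Model S1 vs Model W: Model S1, 12–7.
Model S1 vs Bolt: Model S1 is ranked higher on 4+1+6 = 11 ballots, Bolt on 8. Model S1 wins 11–8.
Model S1 vs Concept 2: Model S1 preferred on 5+4+1+6 = 16 ballots; Model S1 wins 16–3.
Model S1 vs Model T: 7 to 12, Model T.
Model W–Bolt: Model W 12–7.
Model W vs Concept 2: 18 to 1, Model W.
Model W vs Model T: Model T, 16–3.
Bolt vs Concept 2: Bolt is ranked higher on 2+5+1 = 8 ballots, Concept 2 on 11. Concept 2 wins 11–8.
Bolt vs Model T: Bolt is ranked higher on 2+1 = 3 ballots, Model T on 16. Model T wins 16–3.
Concept 2 vs Model T: 1 for Concept 2, 18 for Model T — Model T by 18–1.
Only Model U has no losses; Model U is the Condorcet winner.

Model U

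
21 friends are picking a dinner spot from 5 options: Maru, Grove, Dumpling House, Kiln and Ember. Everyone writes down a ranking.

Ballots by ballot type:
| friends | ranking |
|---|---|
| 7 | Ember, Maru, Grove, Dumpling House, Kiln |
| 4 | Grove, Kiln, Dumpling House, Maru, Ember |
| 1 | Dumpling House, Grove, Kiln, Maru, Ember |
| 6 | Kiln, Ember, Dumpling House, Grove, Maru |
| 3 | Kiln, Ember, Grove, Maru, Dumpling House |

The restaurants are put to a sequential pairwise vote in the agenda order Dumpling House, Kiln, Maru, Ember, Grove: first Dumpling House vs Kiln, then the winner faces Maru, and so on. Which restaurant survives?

Round 1: Dumpling House vs Kiln — 8–13, Kiln advances.
Round 2: Kiln vs Maru — 14–7, Kiln advances.
Round 3: Kiln vs Ember — 14–7, Kiln advances.
Round 4: Kiln vs Grove — 9–12, Grove advances.
Grove survives the agenda.

Grove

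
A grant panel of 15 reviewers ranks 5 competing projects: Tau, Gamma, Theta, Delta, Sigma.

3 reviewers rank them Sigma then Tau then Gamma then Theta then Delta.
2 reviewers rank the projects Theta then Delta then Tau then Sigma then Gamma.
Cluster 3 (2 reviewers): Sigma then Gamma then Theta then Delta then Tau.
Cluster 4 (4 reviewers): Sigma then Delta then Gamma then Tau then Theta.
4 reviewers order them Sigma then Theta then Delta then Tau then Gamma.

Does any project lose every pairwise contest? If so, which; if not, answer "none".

Pairwise majorities:
Tau vs Gamma: Tau, 9–6.
Tau vs Theta: Tau is ranked higher on 3+4 = 7 ballots, Theta on 8. Theta wins 8–7.
Tau vs Delta: Delta wins 12–3.
Tau vs Sigma: Tau preferred on 2 ballots; Sigma wins 13–2.
Gamma–Theta: Gamma 9–6.
Gamma vs Delta: 3+2 = 5 for Gamma, 10 for Delta — Delta by 10–5.
Gamma vs Sigma: 0 for Gamma, 15 for Sigma — Sigma by 15–0.
Theta vs Delta: Theta preferred on 3+2+2+4 = 11 ballots; Theta wins 11–4.
Theta vs Sigma: Theta preferred on 2 ballots; Sigma wins 13–2.
Delta vs Sigma: 2 to 13, Sigma.
No project is winless: Tau beats Gamma; Gamma beats Theta; Theta beats Tau; Delta beats Tau; Sigma beats Tau. There is no Condorcet loser.

none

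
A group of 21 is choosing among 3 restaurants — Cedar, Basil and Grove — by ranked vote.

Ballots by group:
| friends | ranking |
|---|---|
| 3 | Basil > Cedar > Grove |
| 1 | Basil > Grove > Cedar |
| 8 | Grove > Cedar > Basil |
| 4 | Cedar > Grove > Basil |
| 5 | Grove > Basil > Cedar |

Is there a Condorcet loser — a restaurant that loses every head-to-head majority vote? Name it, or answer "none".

Head-to-head results (21 friends):
Cedar vs Basil: Cedar, 12–9.
Cedar vs Grove: Grove, 14–7.
Basil vs Grove: 4 to 17, Grove.
Only Basil has no wins; Basil is the Condorcet loser.

Basil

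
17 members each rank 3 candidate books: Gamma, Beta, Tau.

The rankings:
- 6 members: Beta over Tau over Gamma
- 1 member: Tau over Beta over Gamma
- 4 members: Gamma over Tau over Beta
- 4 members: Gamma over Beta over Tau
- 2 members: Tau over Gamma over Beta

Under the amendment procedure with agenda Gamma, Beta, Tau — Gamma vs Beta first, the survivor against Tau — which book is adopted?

Round 1: Gamma vs Beta — 10–7, Gamma advances.
Round 2: Gamma vs Tau — 8–9, Tau advances.
The agenda winner is Tau.

Tau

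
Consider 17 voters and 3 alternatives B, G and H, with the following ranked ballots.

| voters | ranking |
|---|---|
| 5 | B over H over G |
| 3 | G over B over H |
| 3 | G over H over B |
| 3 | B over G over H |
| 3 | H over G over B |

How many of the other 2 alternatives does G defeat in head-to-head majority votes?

G against each rival (17 voters):
G vs B: 9 to 8, G.
G vs H: G preferred on 3+3+3 = 9 ballots; G wins 9–8.
G beats B, H — 2 pairwise wins.

2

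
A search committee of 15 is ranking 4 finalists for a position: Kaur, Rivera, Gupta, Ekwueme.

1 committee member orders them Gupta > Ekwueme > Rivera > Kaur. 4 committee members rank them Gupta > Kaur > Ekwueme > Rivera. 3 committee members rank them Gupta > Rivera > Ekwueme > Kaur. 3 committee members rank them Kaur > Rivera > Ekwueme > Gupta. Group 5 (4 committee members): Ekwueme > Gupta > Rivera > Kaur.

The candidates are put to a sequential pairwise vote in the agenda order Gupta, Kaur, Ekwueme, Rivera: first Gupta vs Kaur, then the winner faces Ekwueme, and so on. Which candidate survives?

Round 1: Gupta vs Kaur — 12–3, Gupta advances.
Round 2: Gupta vs Ekwueme — 8–7, Gupta advances.
Round 3: Gupta vs Rivera — 12–3, Gupta advances.
The agenda winner is Gupta.

Gupta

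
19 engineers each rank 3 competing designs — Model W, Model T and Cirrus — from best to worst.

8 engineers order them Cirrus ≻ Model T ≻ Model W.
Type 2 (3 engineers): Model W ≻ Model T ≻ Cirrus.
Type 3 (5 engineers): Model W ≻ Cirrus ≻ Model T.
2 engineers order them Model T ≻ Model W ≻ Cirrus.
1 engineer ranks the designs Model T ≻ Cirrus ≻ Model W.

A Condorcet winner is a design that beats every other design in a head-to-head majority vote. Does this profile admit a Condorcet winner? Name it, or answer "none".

Pairwise majorities:
Model W vs Model T: 8 to 11, Model T.
Model W vs Cirrus: Model W wins 10–9.
Model T–Cirrus: Cirrus 13–6.
Each design drops at least one matchup (Model W loses to Model T; Model T loses to Cirrus; Cirrus loses to Model W); the cycle Model W > Cirrus > Model T > Model W rules out a Condorcet winner.

none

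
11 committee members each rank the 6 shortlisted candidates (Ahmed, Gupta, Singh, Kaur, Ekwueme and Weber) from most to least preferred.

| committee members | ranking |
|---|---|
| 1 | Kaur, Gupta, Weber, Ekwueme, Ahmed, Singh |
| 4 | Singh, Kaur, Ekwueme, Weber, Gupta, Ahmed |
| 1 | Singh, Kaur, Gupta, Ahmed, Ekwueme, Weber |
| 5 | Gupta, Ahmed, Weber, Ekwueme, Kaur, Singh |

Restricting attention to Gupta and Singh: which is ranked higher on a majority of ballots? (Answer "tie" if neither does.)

Ballots ranking Gupta above Singh: 1 + 5 = 6.
Ballots ranking Singh above Gupta: 11 − 6 = 5.
Gupta wins the head-to-head 6–5.

Gupta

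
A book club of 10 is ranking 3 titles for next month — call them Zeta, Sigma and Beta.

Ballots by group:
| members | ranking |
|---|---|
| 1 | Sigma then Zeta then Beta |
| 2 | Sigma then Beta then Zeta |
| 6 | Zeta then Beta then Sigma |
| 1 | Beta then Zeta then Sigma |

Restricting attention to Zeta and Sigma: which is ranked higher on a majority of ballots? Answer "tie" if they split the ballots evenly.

Ballots ranking Zeta above Sigma: 6 + 1 = 7.
Ballots ranking Sigma above Zeta: 10 − 7 = 3.
Zeta wins the head-to-head 7–3.

Zeta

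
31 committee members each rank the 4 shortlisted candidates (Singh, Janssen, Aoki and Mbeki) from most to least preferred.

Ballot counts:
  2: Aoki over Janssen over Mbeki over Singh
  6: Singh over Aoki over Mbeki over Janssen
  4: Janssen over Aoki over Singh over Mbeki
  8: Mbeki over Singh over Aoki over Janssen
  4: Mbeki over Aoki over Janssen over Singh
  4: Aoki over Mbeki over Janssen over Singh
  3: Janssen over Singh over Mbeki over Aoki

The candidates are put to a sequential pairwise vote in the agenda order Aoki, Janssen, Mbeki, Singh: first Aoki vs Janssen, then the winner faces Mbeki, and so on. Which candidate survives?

Singh

Round 1: Aoki vs Janssen — 24–7, Aoki advances.
Round 2: Aoki vs Mbeki — 16–15, Aoki advances.
Round 3: Aoki vs Singh — 14–17, Singh advances.
The agenda winner is Singh.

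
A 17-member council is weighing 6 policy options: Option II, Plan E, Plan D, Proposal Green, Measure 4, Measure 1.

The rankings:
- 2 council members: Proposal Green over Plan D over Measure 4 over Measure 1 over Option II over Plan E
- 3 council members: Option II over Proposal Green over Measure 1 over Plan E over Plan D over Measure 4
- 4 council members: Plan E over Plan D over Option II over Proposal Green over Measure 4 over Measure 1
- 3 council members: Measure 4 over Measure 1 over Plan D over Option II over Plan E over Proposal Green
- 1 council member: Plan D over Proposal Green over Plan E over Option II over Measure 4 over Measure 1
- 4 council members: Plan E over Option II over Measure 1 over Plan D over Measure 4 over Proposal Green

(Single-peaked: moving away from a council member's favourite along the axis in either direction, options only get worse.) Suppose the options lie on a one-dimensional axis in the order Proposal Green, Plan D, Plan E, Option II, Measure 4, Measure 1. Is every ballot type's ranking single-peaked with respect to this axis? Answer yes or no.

no

Axis positions: Proposal Green=1, Plan D=2, Plan E=3, Option II=4, Measure 4=5, Measure 1=6.
Ballot type 1: ranking walks positions 1-2-5-6-4-3; Measure 4 is ranked above Plan E even though Plan E lies between Measure 4 and the peak Proposal Green on the axis — preferences dip and rise again. Not single-peaked.
Ballot type 2: ranking walks positions 4-1-6-3-2-5; Proposal Green is ranked above Plan E even though Plan E lies between Proposal Green and the peak Option II on the axis — preferences dip and rise again. Not single-peaked.
Ballot type 3 (peak Plan E at position 3): ranking walks positions 3-2-4-1-5-6, expanding outward from the peak — single-peaked.
Ballot type 4: ranking walks positions 5-6-2-4-3-1; Plan D is ranked above Option II even though Option II lies between Plan D and the peak Measure 4 on the axis — preferences dip and rise again. Not single-peaked.
Ballot type 5 (peak Plan D at position 2): ranking walks positions 2-1-3-4-5-6, expanding outward from the peak — single-peaked.
Ballot type 6: ranking walks positions 3-4-6-2-5-1; Measure 1 is ranked above Measure 4 even though Measure 4 lies between Measure 1 and the peak Plan E on the axis — preferences dip and rise again. Not single-peaked.
Ballot type 1 violates single-peakedness, so the profile is not single-peaked on this axis.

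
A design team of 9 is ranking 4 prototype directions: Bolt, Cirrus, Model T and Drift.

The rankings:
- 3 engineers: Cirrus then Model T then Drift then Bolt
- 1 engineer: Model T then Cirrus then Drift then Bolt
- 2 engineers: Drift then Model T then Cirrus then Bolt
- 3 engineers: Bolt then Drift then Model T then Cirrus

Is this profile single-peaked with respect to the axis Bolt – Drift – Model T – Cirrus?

Axis positions: Bolt=1, Drift=2, Model T=3, Cirrus=4.
Faction 1 (peak Cirrus at position 4): ranking walks positions 4-3-2-1, expanding outward from the peak — single-peaked.
Faction 2 (peak Model T at position 3): ranking walks positions 3-4-2-1, expanding outward from the peak — single-peaked.
Faction 3 (peak Drift at position 2): ranking walks positions 2-3-4-1, expanding outward from the peak — single-peaked.
Faction 4 (peak Bolt at position 1): ranking walks positions 1-2-3-4, expanding outward from the peak — single-peaked.
Every ranking is single-peaked on this axis.

yes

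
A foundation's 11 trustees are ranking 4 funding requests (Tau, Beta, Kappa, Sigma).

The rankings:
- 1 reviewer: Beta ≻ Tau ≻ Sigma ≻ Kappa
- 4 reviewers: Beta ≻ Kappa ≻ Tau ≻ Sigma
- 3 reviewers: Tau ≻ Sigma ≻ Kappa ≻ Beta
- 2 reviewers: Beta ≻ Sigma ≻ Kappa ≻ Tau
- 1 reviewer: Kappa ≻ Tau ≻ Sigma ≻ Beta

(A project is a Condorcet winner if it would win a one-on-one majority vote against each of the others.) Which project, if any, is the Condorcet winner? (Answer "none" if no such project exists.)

Pairwise majorities:
Tau vs Beta: Beta wins 7–4.
Tau vs Kappa: Kappa wins 7–4.
Tau–Sigma: Tau 9–2.
Beta vs Kappa: Beta wins 7–4.
Beta–Sigma: Beta 7–4.
Kappa vs Sigma: Sigma wins 6–5.
Beta beats each of Tau, Kappa, Sigma — Beta is the Condorcet winner.

Beta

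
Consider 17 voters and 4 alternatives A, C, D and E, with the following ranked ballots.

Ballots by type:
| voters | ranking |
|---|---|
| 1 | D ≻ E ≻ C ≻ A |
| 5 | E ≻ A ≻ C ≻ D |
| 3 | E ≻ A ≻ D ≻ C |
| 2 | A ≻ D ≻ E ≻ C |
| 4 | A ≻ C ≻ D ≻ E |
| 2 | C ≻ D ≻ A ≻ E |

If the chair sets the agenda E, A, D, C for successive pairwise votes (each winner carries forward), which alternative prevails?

C

Round 1: E vs A — 9–8, E advances.
Round 2: E vs D — 8–9, D advances.
Round 3: D vs C — 6–11, C advances.
The agenda winner is C.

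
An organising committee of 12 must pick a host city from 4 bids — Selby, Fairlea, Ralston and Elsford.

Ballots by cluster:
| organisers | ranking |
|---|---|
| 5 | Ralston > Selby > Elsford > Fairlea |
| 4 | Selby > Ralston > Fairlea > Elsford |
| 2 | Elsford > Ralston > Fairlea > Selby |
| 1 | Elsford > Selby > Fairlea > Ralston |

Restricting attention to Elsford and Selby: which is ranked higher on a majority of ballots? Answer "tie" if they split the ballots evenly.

Ballots ranking Elsford above Selby: 2 + 1 = 3.
Ballots ranking Selby above Elsford: 12 − 3 = 9.
Selby wins the head-to-head 9–3.

Selby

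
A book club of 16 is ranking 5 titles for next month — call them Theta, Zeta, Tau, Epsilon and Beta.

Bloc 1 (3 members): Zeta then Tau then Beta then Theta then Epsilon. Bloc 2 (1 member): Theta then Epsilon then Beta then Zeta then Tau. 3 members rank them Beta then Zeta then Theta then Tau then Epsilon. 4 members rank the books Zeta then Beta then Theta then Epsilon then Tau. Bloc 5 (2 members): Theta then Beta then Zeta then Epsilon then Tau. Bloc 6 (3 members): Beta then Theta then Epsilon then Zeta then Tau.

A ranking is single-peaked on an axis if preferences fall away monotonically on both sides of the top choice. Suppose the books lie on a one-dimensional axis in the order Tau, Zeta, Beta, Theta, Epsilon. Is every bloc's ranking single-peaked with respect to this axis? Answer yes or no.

yes

Axis positions: Tau=1, Zeta=2, Beta=3, Theta=4, Epsilon=5.
Bloc 1 (peak Zeta at position 2): ranking walks positions 2-1-3-4-5, expanding outward from the peak — single-peaked.
Bloc 2 (peak Theta at position 4): ranking walks positions 4-5-3-2-1, expanding outward from the peak — single-peaked.
Bloc 3 (peak Beta at position 3): ranking walks positions 3-2-4-1-5, expanding outward from the peak — single-peaked.
Bloc 4 (peak Zeta at position 2): ranking walks positions 2-3-4-5-1, expanding outward from the peak — single-peaked.
Bloc 5 (peak Theta at position 4): ranking walks positions 4-3-2-5-1, expanding outward from the peak — single-peaked.
Bloc 6 (peak Beta at position 3): ranking walks positions 3-4-5-2-1, expanding outward from the peak — single-peaked.
Every ranking is single-peaked on this axis.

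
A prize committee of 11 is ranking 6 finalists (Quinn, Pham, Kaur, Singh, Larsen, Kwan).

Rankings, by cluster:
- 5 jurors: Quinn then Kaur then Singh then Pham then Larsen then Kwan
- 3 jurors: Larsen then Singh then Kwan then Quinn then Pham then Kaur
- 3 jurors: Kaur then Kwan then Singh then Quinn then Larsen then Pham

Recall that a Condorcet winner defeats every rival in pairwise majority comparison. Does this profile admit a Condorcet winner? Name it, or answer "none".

none

Check each pair by majority over 11 ballots:
Quinn vs Pham: Quinn wins 11–0.
Quinn vs Kaur: Quinn is ranked higher on 5+3 = 8 ballots, Kaur on 3. Quinn wins 8–3.
Quinn vs Singh: Quinn preferred on 5 ballots; Singh wins 6–5.
Quinn vs Larsen: 8 to 3, Quinn.
Quinn vs Kwan: Kwan wins 6–5.
Pham vs Kaur: Pham preferred on 3 ballots; Kaur wins 8–3.
Pham–Singh: Singh 11–0.
Pham vs Larsen: Pham is ranked higher on 5 ballots, Larsen on 6. Larsen wins 6–5.
Pham vs Kwan: 5 for Pham, 6 for Kwan — Kwan by 6–5.
Kaur vs Singh: Kaur wins 8–3.
Kaur–Larsen: Kaur 8–3.
Kaur vs Kwan: 5+3 = 8 for Kaur, 3 for Kwan — Kaur by 8–3.
Singh vs Larsen: 8 to 3, Singh.
Singh–Kwan: Singh 8–3.
Larsen vs Kwan: Larsen, 8–3.
Each nominee drops at least one matchup (Quinn loses to Singh; Pham loses to Quinn; Kaur loses to Quinn; Singh loses to Kaur; Larsen loses to Quinn; Kwan loses to Kaur); the cycle Quinn → Kaur → Singh → Quinn rules out a Condorcet winner.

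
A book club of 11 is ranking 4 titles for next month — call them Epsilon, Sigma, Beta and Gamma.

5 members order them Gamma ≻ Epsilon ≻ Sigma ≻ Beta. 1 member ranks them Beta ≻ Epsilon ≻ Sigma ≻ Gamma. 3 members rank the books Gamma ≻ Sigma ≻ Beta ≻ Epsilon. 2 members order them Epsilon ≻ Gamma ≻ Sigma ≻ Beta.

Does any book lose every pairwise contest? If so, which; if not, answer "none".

Beta

Pairwise majorities:
Epsilon vs Sigma: Epsilon, 8–3.
Epsilon vs Beta: Epsilon preferred on 5+2 = 7 ballots; Epsilon wins 7–4.
Epsilon vs Gamma: Gamma wins 8–3.
Sigma vs Beta: Sigma, 10–1.
Sigma–Gamma: Gamma 10–1.
Beta vs Gamma: 1 to 10, Gamma.
Beta loses to every other book — it is the Condorcet loser.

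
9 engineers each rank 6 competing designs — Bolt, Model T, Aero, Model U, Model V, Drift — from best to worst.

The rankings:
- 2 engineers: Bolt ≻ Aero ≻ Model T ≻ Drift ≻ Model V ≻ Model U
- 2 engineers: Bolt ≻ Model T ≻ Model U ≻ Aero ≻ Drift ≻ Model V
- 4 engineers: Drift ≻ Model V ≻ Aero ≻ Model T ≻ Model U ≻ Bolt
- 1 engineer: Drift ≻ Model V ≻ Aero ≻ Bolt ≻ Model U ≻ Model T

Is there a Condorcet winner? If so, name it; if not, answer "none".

Head-to-head results (9 engineers):
Bolt vs Model T: 2+2+1 = 5 for Bolt, 4 for Model T — Bolt by 5–4.
Bolt vs Aero: Bolt is ranked higher on 2+2 = 4 ballots, Aero on 5. Aero wins 5–4.
Bolt vs Model U: 5 to 4, Bolt.
Bolt vs Model V: 4 to 5, Model V.
Bolt vs Drift: 2+2 = 4 for Bolt, 5 for Drift — Drift by 5–4.
Model T vs Aero: 2 to 7, Aero.
Model T vs Model U: Model T preferred on 2+2+4 = 8 ballots; Model T wins 8–1.
Model T vs Model V: Model T is ranked higher on 2+2 = 4 ballots, Model V on 5. Model V wins 5–4.
Model T vs Drift: Model T is ranked higher on 2+2 = 4 ballots, Drift on 5. Drift wins 5–4.
Aero vs Model U: 2+4+1 = 7 for Aero, 2 for Model U — Aero by 7–2.
Aero vs Model V: 2+2 = 4 for Aero, 5 for Model V — Model V by 5–4.
Aero vs Drift: Aero preferred on 2+2 = 4 ballots; Drift wins 5–4.
Model U vs Model V: 2 to 7, Model V.
Model U vs Drift: 2 to 7, Drift.
Model V vs Drift: Model V is ranked higher on 0 ballots, Drift on 9. Drift wins 9–0.
Drift beats each of Bolt, Model T, Aero, Model U, Model V — Drift is the Condorcet winner.

Drift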